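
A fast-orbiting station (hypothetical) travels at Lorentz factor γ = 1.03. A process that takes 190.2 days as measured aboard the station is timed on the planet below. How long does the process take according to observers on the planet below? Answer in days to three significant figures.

Δt = 196 days

γ = 1.03
The interval measured aboard the station is the proper time (both events occur at the same place in that frame); the lab-frame interval is Δt = γτ = 1.030 × 190.2 days.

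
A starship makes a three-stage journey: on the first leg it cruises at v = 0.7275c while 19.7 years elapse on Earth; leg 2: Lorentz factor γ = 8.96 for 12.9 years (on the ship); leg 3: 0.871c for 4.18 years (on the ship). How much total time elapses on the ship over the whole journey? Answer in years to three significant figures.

τ = 30.6 years

Leg 1: γ = 1/√(1 − 0.7275²) = 1/√0.4707 = 1.457; τ_1 = 19.7/1.457 = 13.52 years.
Leg 2: 12.9 years is already measured on the ship.
Leg 3: 4.18 years is already measured on the ship.
Total: 13.52 + 12.90 + 4.180 years.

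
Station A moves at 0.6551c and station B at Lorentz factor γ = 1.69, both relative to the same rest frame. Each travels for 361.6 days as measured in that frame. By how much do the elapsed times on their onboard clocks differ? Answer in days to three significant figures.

A: γ = 1/√(1 − 0.6551²) = 1/√0.5708 = 1.324; τ_A = 361.6/1.324 = 273.2 days.
B: γ = 1.69; τ_B = 361.6/1.690 = 214.0 days.

|τ_A − τ_B| = 59.2 days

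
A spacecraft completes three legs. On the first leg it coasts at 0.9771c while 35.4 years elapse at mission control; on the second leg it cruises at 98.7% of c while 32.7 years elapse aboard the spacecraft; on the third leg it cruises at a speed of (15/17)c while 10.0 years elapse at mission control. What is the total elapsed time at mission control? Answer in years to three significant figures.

Leg 1: 35.4 years is already measured at mission control.
Leg 2: β = 0.987; γ = 1/√(1 − 0.987²) = 1/√0.02583 = 6.222; Δt_2 = 6.222 × 32.7 = 203.5 years.
Leg 3: 10.0 years is already measured at mission control.
Total: 35.40 + 203.5 + 10.00 years.

Δt = 249 years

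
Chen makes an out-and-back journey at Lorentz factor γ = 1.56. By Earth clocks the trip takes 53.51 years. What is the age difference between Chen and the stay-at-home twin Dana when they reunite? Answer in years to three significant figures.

Δt − τ = 19.2 years

γ = 1.56
Chen's elapsed proper time: τ = 53.51/1.560 = 34.30 years.
Age gap = Δt − τ = 53.51 − 34.30 years.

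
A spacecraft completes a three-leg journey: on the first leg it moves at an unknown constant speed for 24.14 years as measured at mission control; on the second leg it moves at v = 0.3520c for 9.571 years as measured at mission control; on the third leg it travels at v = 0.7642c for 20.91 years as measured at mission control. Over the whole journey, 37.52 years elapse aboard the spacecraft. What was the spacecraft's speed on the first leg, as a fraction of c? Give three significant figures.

Leg 1: speed unknown; τ_1 = 24.14/γ_1.
Leg 2: γ = 1/√(1 − 0.3520²) = 1/√0.8761 = 1.068; τ_2 = 9.571/1.068 = 8.958 years.
Leg 3: γ = 1/√(1 − 0.7642²) = 1/√0.4160 = 1.550; τ_3 = 20.91/1.550 = 13.49 years.
Total proper time: τ_1 + 8.958 + 13.49 = 37.52, so τ_1 = 37.52 − 22.44 = 15.08 years.
γ_1 = 24.14/15.08 = 1.601; β = √(1 − 1/γ²) = √0.6100.

β = 0.781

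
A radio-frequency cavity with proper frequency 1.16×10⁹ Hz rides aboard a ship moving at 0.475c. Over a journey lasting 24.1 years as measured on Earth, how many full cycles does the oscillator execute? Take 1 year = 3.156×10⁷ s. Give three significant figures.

N = 7.76×10¹⁷

γ = 1/√(1 − 0.475²) = 1/√0.7744 = 1.136
The oscillator's own cycle count is N = f × τ where τ is the proper time on the ship. τ = Δt/γ = 24.1/1.136 = 21.21 years = 6.693×10⁸ s.
N = 1.16×10⁹ × 6.693×10⁸ = 7.764×10¹⁷.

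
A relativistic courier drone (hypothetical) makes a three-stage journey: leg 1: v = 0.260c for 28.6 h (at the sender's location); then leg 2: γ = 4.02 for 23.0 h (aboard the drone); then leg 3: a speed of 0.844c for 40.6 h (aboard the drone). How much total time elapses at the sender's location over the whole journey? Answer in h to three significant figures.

Leg 1: 28.6 h is already measured at the sender's location.
Leg 2: γ = 4.02; Δt_2 = 4.020 × 23.0 = 92.46 h.
Leg 3: γ = 1/√(1 − 0.844²) = 1/√0.2877 = 1.864; Δt_3 = 1.864 × 40.6 = 75.70 h.
Total: 28.60 + 92.46 + 75.70 h.

Δt = 197 h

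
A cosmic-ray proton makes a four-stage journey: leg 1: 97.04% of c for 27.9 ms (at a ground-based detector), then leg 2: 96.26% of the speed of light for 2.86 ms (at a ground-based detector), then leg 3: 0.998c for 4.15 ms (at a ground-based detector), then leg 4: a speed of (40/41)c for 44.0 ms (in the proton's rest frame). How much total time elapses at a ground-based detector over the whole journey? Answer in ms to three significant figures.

Δt = 235 ms

Leg 1: 27.9 ms is already measured at a ground-based detector.
Leg 2: 2.86 ms is already measured at a ground-based detector.
Leg 3: 4.15 ms is already measured at a ground-based detector.
Leg 4: γ = 1/√(1 − (40/41)²) = 41/9 ≈ 4.556; Δt_4 = 4.556 × 44.0 = 200.4 ms.
Total: 27.90 + 2.860 + 4.150 + 200.4 ms.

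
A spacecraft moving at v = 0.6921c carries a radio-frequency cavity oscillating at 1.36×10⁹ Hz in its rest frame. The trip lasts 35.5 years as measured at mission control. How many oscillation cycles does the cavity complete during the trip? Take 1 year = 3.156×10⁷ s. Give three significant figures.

N = 1.10×10¹⁸

γ = 1/√(1 − 0.6921²) = 1/√0.5210 = 1.385
The oscillator's own cycle count is N = f × τ where τ is the proper time aboard the spacecraft. τ = Δt/γ = 35.5/1.385 = 25.62 years = 8.087×10⁸ s.
N = 1.36×10⁹ × 8.087×10⁸ = 1.100×10¹⁸.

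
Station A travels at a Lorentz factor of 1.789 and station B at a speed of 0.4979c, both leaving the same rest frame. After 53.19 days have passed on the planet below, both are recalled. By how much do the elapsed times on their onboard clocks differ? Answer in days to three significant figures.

A: γ = 1.789; τ_A = 53.19/1.789 = 29.73 days.
B: γ = 1/√(1 − 0.4979²) = 1/√0.7521 = 1.153; τ_B = 53.19/1.153 = 46.13 days.

|τ_A − τ_B| = 16.4 days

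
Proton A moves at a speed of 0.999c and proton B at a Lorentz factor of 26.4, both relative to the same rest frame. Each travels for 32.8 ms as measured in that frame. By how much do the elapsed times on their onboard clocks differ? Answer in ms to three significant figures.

|τ_A − τ_B| = 0.224 ms

A: γ = 1/√(1 − 0.999²) = 1/√0.001999 = 22.37; τ_A = 32.8/22.37 = 1.466 ms.
B: γ = 26.4; τ_B = 32.8/26.40 = 1.242 ms.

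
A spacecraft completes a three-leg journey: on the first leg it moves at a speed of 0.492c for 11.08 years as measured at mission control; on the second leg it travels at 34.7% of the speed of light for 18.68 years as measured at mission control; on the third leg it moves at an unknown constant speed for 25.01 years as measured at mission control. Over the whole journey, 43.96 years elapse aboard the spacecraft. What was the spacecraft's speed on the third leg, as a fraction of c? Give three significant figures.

β = 0.741

Leg 1: γ = 1/√(1 − 0.492²) = 1/√0.7579 = 1.149; τ_1 = 11.08/1.149 = 9.646 years.
Leg 2: β = 0.347; γ = 1/√(1 − 0.347²) = 1/√0.8796 = 1.066; τ_2 = 18.68/1.066 = 17.52 years.
Leg 3: speed unknown; τ_3 = 25.01/γ_3.
Total proper time: 9.646 + 17.52 + τ_3 = 43.96, so τ_3 = 43.96 − 27.17 = 16.79 years.
γ_3 = 25.01/16.79 = 1.489; β = √(1 − 1/γ²) = √0.5491.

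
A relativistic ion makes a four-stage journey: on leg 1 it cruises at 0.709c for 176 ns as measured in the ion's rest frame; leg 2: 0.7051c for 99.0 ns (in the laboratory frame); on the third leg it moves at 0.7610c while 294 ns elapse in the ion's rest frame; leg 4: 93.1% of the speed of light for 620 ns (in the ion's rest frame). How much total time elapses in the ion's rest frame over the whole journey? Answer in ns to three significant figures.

Leg 1: 176 ns is already measured in the ion's rest frame.
Leg 2: γ = 1/√(1 − 0.7051²) = 1/√0.5028 = 1.410; τ_2 = 99.0/1.410 = 70.20 ns.
Leg 3: 294 ns is already measured in the ion's rest frame.
Leg 4: 620 ns is already measured in the ion's rest frame.
Total: 176.0 + 70.20 + 294.0 + 620.0 ns.

τ = 1160 ns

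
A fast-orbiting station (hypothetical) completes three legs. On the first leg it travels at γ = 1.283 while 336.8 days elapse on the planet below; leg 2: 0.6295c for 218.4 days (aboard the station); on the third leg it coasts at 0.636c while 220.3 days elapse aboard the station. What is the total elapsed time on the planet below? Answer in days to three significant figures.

Leg 1: 336.8 days is already measured on the planet below.
Leg 2: γ = 1/√(1 − 0.6295²) = 1/√0.6037 = 1.287; Δt_2 = 1.287 × 218.4 = 281.1 days.
Leg 3: γ = 1/√(1 − 0.636²) = 1/√0.5955 = 1.296; Δt_3 = 1.296 × 220.3 = 285.5 days.
Total: 336.8 + 281.1 + 285.5 days.

Δt = 903 days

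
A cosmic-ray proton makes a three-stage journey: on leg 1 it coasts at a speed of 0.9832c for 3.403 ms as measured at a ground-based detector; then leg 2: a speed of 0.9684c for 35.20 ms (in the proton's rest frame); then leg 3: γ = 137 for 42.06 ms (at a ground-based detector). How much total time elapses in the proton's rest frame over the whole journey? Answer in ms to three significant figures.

τ = 36.1 ms

Leg 1: γ = 1/√(1 − 0.9832²) = 1/√0.03332 = 5.479; τ_1 = 3.403/5.479 = 0.6212 ms.
Leg 2: 35.20 ms is already measured in the proton's rest frame.
Leg 3: γ = 137; τ_3 = 42.06/137.0 = 0.3070 ms.
Total: 0.6212 + 35.20 + 0.3070 ms.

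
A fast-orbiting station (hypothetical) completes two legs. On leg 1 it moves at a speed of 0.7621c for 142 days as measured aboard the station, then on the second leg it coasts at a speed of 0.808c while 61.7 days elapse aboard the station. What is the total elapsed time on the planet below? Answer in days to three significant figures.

Δt = 324 days

Leg 1: γ = 1/√(1 − 0.7621²) = 1/√0.4192 = 1.544; Δt_1 = 1.544 × 142 = 219.3 days.
Leg 2: γ = 1/√(1 − 0.808²) = 1/√0.3471 = 1.697; Δt_2 = 1.697 × 61.7 = 104.7 days.
Total: 219.3 + 104.7 days.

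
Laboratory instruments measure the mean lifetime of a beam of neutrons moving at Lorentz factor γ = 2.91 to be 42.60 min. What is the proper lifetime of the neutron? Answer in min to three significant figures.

τ₀ = 14.6 min

γ = 2.91
The lab-frame lifetime is the dilated interval; the proper lifetime is τ₀ = Δt/γ = 42.60/2.910 min.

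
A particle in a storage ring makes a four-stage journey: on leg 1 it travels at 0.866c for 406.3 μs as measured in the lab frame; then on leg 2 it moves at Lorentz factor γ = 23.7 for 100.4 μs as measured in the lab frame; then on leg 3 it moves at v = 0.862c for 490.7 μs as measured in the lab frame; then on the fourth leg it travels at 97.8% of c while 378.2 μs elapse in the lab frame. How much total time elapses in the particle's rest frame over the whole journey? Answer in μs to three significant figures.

τ = 535 μs

Leg 1: γ = 1/√(1 − 0.866²) = 1/√0.2500 = 2.000; τ_1 = 406.3/2.000 = 203.2 μs.
Leg 2: γ = 23.7; τ_2 = 100.4/23.70 = 4.236 μs.
Leg 3: γ = 1/√(1 − 0.862²) = 1/√0.2570 = 1.973; τ_3 = 490.7/1.973 = 248.7 μs.
Leg 4: β = 0.978; γ = 1/√(1 − 0.978²) = 1/√0.04352 = 4.794; τ_4 = 378.2/4.794 = 78.89 μs.
Total: 203.2 + 4.236 + 248.7 + 78.89 μs.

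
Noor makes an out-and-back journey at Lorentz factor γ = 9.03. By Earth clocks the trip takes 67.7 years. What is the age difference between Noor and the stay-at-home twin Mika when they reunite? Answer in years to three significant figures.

Δt − τ = 60.2 years

γ = 9.03
Noor's elapsed proper time: τ = 67.7/9.030 = 7.497 years.
Age gap = Δt − τ = 67.7 − 7.497 years.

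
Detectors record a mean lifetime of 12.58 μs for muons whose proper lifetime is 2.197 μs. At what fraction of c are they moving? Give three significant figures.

γ = Δt/τ₀ = 12.58/2.197 = 5.726
β = √(1 − 1/γ²) = √(1 − 0.03050) = √0.9695

β = 0.985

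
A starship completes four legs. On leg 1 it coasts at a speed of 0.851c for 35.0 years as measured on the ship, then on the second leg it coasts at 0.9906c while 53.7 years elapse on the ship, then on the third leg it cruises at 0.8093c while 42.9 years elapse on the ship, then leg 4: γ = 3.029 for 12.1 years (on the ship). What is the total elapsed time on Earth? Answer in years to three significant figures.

Δt = 569 years

Leg 1: γ = 1/√(1 − 0.851²) = 1/√0.2758 = 1.904; Δt_1 = 1.904 × 35.0 = 66.65 years.
Leg 2: γ = 1/√(1 − 0.9906²) = 1/√0.01871 = 7.310; Δt_2 = 7.310 × 53.7 = 392.6 years.
Leg 3: γ = 1/√(1 − 0.8093²) = 1/√0.3450 = 1.702; Δt_3 = 1.702 × 42.9 = 73.03 years.
Leg 4: γ = 3.029; Δt_4 = 3.029 × 12.1 = 36.65 years.
Total: 66.65 + 392.6 + 73.03 + 36.65 years.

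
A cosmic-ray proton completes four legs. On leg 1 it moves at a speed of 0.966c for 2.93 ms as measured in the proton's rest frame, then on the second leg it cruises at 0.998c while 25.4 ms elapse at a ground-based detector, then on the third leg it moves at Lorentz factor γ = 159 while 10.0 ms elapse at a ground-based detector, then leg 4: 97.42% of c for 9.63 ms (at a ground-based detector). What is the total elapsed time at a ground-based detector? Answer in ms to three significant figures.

Δt = 56.4 ms

Leg 1: γ = 1/√(1 − 0.966²) = 1/√0.06684 = 3.868; Δt_1 = 3.868 × 2.93 = 11.33 ms.
Leg 2: 25.4 ms is already measured at a ground-based detector.
Leg 3: 10.0 ms is already measured at a ground-based detector.
Leg 4: 9.63 ms is already measured at a ground-based detector.
Total: 11.33 + 25.40 + 10.00 + 9.630 ms.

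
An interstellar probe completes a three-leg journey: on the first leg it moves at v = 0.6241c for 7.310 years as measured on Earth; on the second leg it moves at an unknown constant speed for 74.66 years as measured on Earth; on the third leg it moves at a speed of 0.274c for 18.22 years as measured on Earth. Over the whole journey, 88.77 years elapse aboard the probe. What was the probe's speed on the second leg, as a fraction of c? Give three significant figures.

β = 0.479

Leg 1: γ = 1/√(1 − 0.6241²) = 1/√0.6105 = 1.280; τ_1 = 7.310/1.280 = 5.712 years.
Leg 2: speed unknown; τ_2 = 74.66/γ_2.
Leg 3: γ = 1/√(1 − 0.274²) = 1/√0.9249 = 1.040; τ_3 = 18.22/1.040 = 17.52 years.
Total proper time: 5.712 + τ_2 + 17.52 = 88.77, so τ_2 = 88.77 − 23.23 = 65.54 years.
γ_2 = 74.66/65.54 = 1.139; β = √(1 − 1/γ²) = √0.2295.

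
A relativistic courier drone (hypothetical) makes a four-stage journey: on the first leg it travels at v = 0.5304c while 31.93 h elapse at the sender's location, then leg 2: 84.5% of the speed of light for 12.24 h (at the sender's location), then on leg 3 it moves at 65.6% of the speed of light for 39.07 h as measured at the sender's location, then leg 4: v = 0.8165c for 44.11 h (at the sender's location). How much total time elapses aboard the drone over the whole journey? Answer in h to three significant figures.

τ = 88.6 h

Leg 1: γ = 1/√(1 − 0.5304²) = 1/√0.7187 = 1.180; τ_1 = 31.93/1.180 = 27.07 h.
Leg 2: β = 0.845; γ = 1/√(1 − 0.845²) = 1/√0.2860 = 1.870; τ_2 = 12.24/1.870 = 6.546 h.
Leg 3: β = 0.656; γ = 1/√(1 − 0.656²) = 1/√0.5697 = 1.325; τ_3 = 39.07/1.325 = 29.49 h.
Leg 4: γ = 1/√(1 − 0.8165²) = 1/√0.3333 = 1.732; τ_4 = 44.11/1.732 = 25.47 h.
Total: 27.07 + 6.546 + 29.49 + 25.47 h.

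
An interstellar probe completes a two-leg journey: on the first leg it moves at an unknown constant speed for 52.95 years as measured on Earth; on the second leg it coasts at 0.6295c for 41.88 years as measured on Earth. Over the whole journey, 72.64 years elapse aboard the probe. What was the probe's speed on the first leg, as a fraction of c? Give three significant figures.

Leg 1: speed unknown; τ_1 = 52.95/γ_1.
Leg 2: γ = 1/√(1 − 0.6295²) = 1/√0.6037 = 1.287; τ_2 = 41.88/1.287 = 32.54 years.
Total proper time: τ_1 + 32.54 = 72.64, so τ_1 = 72.64 − 32.54 = 40.10 years.
γ_1 = 52.95/40.10 = 1.320; β = √(1 − 1/γ²) = √0.4265.

β = 0.653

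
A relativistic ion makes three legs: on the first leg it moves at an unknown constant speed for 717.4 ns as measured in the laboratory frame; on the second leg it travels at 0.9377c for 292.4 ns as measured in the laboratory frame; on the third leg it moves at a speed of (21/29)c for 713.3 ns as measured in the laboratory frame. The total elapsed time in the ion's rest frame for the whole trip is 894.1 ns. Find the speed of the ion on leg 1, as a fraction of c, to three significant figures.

β = 0.908

Leg 1: speed unknown; τ_1 = 717.4/γ_1.
Leg 2: γ = 1/√(1 − 0.9377²) = 1/√0.1207 = 2.878; τ_2 = 292.4/2.878 = 101.6 ns.
Leg 3: γ = 1/√(1 − (21/29)²) = 29/20 = 1.450; τ_3 = 713.3/1.450 = 491.9 ns.
Total proper time: τ_1 + 101.6 + 491.9 = 894.1, so τ_1 = 894.1 − 593.5 = 300.6 ns.
γ_1 = 717.4/300.6 = 2.387; β = √(1 − 1/γ²) = √0.8245.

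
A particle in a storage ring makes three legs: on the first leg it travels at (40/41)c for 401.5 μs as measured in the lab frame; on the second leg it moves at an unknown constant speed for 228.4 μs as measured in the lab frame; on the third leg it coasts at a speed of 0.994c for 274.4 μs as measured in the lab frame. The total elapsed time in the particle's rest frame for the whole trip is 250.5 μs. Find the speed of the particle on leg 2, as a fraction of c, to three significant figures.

Leg 1: γ = 1/√(1 − (40/41)²) = 41/9 ≈ 4.556; τ_1 = 401.5/4.556 = 88.13 μs.
Leg 2: speed unknown; τ_2 = 228.4/γ_2.
Leg 3: γ = 1/√(1 − 0.994²) = 1/√0.01196 = 9.142; τ_3 = 274.4/9.142 = 30.01 μs.
Total proper time: 88.13 + τ_2 + 30.01 = 250.5, so τ_2 = 250.5 − 118.1 = 132.4 μs.
γ_2 = 228.4/132.4 = 1.726; β = √(1 − 1/γ²) = √0.6642.

β = 0.815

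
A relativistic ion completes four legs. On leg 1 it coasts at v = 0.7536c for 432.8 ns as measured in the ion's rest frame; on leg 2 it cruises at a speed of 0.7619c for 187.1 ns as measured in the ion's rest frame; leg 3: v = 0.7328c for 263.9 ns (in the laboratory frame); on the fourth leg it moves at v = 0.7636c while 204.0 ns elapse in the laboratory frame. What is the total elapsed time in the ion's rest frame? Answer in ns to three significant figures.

τ = 931 ns

Leg 1: 432.8 ns is already measured in the ion's rest frame.
Leg 2: 187.1 ns is already measured in the ion's rest frame.
Leg 3: γ = 1/√(1 − 0.7328²) = 1/√0.4630 = 1.470; τ_3 = 263.9/1.470 = 179.6 ns.
Leg 4: γ = 1/√(1 − 0.7636²) = 1/√0.4169 = 1.549; τ_4 = 204.0/1.549 = 131.7 ns.
Total: 432.8 + 187.1 + 179.6 + 131.7 ns.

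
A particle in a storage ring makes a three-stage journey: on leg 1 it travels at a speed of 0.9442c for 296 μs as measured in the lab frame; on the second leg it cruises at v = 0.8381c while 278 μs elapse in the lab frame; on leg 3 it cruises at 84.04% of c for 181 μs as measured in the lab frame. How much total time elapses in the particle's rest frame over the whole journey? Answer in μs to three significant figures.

Leg 1: γ = 1/√(1 − 0.9442²) = 1/√0.1085 = 3.036; τ_1 = 296/3.036 = 97.49 μs.
Leg 2: γ = 1/√(1 − 0.8381²) = 1/√0.2976 = 1.833; τ_2 = 278/1.833 = 151.7 μs.
Leg 3: β = 0.8404; γ = 1/√(1 − 0.8404²) = 1/√0.2937 = 1.845; τ_3 = 181/1.845 = 98.10 μs.
Total: 97.49 + 151.7 + 98.10 μs.

τ = 347 μs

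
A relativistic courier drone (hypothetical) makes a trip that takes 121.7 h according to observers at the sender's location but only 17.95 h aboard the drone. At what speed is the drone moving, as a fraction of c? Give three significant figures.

β = 0.989

The proper time is measured aboard the drone (both events occur at the drone's location); Δt is measured at the sender's location. γ = Δt/τ = 121.7/17.95 = 6.780.
β = √(1 − 1/γ²) = √(1 − 0.02175) = √0.9782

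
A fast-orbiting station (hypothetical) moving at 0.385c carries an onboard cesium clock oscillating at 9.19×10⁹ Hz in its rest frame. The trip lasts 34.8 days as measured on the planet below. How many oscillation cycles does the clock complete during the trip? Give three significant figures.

N = 2.55×10¹⁶

γ = 1/√(1 − 0.385²) = 1/√0.8518 = 1.084
The oscillator's own cycle count is N = f × τ where τ is the proper time aboard the station. τ = Δt/γ = 34.8/1.084 = 32.12 days = 2.775×10⁶ s.
N = 9.19×10⁹ × 2.775×10⁶ = 2.550×10¹⁶.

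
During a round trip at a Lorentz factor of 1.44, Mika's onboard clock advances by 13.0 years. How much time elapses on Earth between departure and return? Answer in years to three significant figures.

γ = 1.44
Earth-frame duration is the dilated interval: Δt = γτ = 1.440 × 13.0 years.

Δt = 18.7 years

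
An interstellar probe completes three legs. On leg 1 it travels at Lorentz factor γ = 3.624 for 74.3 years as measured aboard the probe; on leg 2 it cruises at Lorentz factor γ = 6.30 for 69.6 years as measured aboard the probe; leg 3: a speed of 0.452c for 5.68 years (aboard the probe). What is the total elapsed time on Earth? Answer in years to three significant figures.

Leg 1: γ = 3.624; Δt_1 = 3.624 × 74.3 = 269.3 years.
Leg 2: γ = 6.30; Δt_2 = 6.300 × 69.6 = 438.5 years.
Leg 3: γ = 1/√(1 − 0.452²) = 1/√0.7957 = 1.121; Δt_3 = 1.121 × 5.68 = 6.368 years.
Total: 269.3 + 438.5 + 6.368 years.

Δt = 714 years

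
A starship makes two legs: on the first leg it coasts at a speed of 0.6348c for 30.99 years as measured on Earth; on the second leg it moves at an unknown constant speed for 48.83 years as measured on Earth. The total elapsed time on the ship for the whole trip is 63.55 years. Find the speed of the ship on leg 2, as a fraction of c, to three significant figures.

β = 0.585

Leg 1: γ = 1/√(1 − 0.6348²) = 1/√0.5970 = 1.294; τ_1 = 30.99/1.294 = 23.95 years.
Leg 2: speed unknown; τ_2 = 48.83/γ_2.
Total proper time: 23.95 + τ_2 = 63.55, so τ_2 = 63.55 − 23.95 = 39.60 years.
γ_2 = 48.83/39.60 = 1.233; β = √(1 − 1/γ²) = √0.3422.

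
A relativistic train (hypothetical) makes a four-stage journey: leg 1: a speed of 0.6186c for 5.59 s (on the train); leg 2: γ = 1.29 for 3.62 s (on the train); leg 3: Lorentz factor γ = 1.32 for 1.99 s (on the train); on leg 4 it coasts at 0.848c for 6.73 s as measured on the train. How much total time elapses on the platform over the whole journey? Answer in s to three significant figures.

Δt = 27.1 s

Leg 1: γ = 1/√(1 − 0.6186²) = 1/√0.6173 = 1.273; Δt_1 = 1.273 × 5.59 = 7.115 s.
Leg 2: γ = 1.29; Δt_2 = 1.290 × 3.62 = 4.670 s.
Leg 3: γ = 1.32; Δt_3 = 1.320 × 1.99 = 2.627 s.
Leg 4: γ = 1/√(1 − 0.848²) = 1/√0.2809 = 1.887; Δt_4 = 1.887 × 6.73 = 12.70 s.
Total: 7.115 + 4.670 + 2.627 + 12.70 s.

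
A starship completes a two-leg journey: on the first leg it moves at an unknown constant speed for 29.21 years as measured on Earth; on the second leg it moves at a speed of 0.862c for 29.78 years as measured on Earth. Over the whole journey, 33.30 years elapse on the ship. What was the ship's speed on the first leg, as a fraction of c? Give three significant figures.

β = 0.782

Leg 1: speed unknown; τ_1 = 29.21/γ_1.
Leg 2: γ = 1/√(1 − 0.862²) = 1/√0.2570 = 1.973; τ_2 = 29.78/1.973 = 15.10 years.
Total proper time: τ_1 + 15.10 = 33.30, so τ_1 = 33.30 − 15.10 = 18.20 years.
γ_1 = 29.21/18.20 = 1.605; β = √(1 − 1/γ²) = √0.6116.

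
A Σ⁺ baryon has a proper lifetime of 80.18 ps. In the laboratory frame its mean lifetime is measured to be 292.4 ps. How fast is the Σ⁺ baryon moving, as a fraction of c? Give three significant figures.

β = 0.962

γ = Δt/τ₀ = 292.4/80.18 = 3.647
β = √(1 − 1/γ²) = √(1 − 0.07519) = √0.9248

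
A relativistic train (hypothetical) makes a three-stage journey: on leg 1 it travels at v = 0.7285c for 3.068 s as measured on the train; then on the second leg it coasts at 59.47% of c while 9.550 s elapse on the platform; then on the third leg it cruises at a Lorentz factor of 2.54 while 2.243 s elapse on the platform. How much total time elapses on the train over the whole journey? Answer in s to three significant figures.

Leg 1: 3.068 s is already measured on the train.
Leg 2: β = 0.5947; γ = 1/√(1 − 0.5947²) = 1/√0.6463 = 1.244; τ_2 = 9.550/1.244 = 7.678 s.
Leg 3: γ = 2.54; τ_3 = 2.243/2.540 = 0.8831 s.
Total: 3.068 + 7.678 + 0.8831 s.

τ = 11.6 s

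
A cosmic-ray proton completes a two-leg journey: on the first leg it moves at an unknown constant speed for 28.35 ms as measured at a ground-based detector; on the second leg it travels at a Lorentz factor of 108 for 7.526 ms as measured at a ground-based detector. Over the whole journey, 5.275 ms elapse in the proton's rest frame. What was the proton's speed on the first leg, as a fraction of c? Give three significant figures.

Leg 1: speed unknown; τ_1 = 28.35/γ_1.
Leg 2: γ = 108; τ_2 = 7.526/108.0 = 0.06969 ms.
Total proper time: τ_1 + 0.06969 = 5.275, so τ_1 = 5.275 − 0.06969 = 5.205 ms.
γ_1 = 28.35/5.205 = 5.446; β = √(1 − 1/γ²) = √0.9663.

β = 0.983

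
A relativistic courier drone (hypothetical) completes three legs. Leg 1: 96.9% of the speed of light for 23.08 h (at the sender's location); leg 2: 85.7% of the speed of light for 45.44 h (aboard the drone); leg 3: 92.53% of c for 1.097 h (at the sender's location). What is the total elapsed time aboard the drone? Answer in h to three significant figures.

τ = 51.6 h

Leg 1: β = 0.969; γ = 1/√(1 − 0.969²) = 1/√0.06104 = 4.048; τ_1 = 23.08/4.048 = 5.702 h.
Leg 2: 45.44 h is already measured aboard the drone.
Leg 3: β = 0.9253; γ = 1/√(1 − 0.9253²) = 1/√0.1438 = 2.637; τ_3 = 1.097/2.637 = 0.4160 h.
Total: 5.702 + 45.44 + 0.4160 h.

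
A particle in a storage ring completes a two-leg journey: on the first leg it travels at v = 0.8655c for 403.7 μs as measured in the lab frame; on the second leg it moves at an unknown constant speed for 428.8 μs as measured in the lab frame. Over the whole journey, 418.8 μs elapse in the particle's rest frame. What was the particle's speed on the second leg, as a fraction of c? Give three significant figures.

Leg 1: γ = 1/√(1 − 0.8655²) = 1/√0.2509 = 1.996; τ_1 = 403.7/1.996 = 202.2 μs.
Leg 2: speed unknown; τ_2 = 428.8/γ_2.
Total proper time: 202.2 + τ_2 = 418.8, so τ_2 = 418.8 − 202.2 = 216.6 μs.
γ_2 = 428.8/216.6 = 1.980; β = √(1 − 1/γ²) = √0.7449.

β = 0.863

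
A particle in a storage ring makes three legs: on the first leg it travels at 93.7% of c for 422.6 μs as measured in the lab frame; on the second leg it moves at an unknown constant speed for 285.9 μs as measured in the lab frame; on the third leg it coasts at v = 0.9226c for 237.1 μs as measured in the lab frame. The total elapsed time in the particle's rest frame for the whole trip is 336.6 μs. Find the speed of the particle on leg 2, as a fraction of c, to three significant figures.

Leg 1: β = 0.937; γ = 1/√(1 − 0.937²) = 1/√0.1220 = 2.863; τ_1 = 422.6/2.863 = 147.6 μs.
Leg 2: speed unknown; τ_2 = 285.9/γ_2.
Leg 3: γ = 1/√(1 − 0.9226²) = 1/√0.1488 = 2.592; τ_3 = 237.1/2.592 = 91.46 μs.
Total proper time: 147.6 + τ_2 + 91.46 = 336.6, so τ_2 = 336.6 − 239.1 = 97.51 μs.
γ_2 = 285.9/97.51 = 2.932; β = √(1 − 1/γ²) = √0.8837.

β = 0.940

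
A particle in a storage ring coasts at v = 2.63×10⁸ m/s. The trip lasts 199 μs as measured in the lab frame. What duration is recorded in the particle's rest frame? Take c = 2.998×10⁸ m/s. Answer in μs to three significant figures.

β = 2.63×10⁸/2.998×10⁸ = 0.8773; γ = 1/√(1 − 0.8773²) = 2.083
The interval measured in the lab frame is the dilated one; the clock in the particle's rest frame measures the proper time τ = Δt/γ = 199/2.083 μs.

τ = 95.5 μs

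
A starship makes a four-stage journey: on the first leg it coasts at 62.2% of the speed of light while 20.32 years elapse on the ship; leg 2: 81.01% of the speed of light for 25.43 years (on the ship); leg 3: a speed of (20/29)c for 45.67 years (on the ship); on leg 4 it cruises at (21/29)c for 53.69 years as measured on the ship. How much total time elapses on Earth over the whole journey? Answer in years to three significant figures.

Δt = 210 years

Leg 1: β = 0.622; γ = 1/√(1 − 0.622²) = 1/√0.6131 = 1.277; Δt_1 = 1.277 × 20.32 = 25.95 years.
Leg 2: β = 0.8101; γ = 1/√(1 − 0.8101²) = 1/√0.3437 = 1.706; Δt_2 = 1.706 × 25.43 = 43.37 years.
Leg 3: γ = 1/√(1 − (20/29)²) = 29/21 ≈ 1.381; Δt_3 = 1.381 × 45.67 = 63.07 years.
Leg 4: γ = 1/√(1 − (21/29)²) = 29/20 = 1.450; Δt_4 = 1.450 × 53.69 = 77.85 years.
Total: 25.95 + 43.37 + 63.07 + 77.85 years.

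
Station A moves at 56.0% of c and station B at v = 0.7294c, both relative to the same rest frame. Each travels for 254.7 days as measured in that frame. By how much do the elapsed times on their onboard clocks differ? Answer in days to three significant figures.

|τ_A − τ_B| = 36.8 days

A: β = 0.560; γ = 1/√(1 − 0.560²) = 1/√0.6864 = 1.207; τ_A = 254.7/1.207 = 211.0 days.
B: γ = 1/√(1 − 0.7294²) = 1/√0.4680 = 1.462; τ_B = 254.7/1.462 = 174.2 days.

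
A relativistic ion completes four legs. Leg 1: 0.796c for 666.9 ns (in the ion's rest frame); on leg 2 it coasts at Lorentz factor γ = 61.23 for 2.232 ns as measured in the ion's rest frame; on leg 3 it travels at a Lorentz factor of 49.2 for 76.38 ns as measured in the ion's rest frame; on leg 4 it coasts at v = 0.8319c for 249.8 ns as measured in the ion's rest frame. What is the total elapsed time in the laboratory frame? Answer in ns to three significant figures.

Leg 1: γ = 1/√(1 − 0.796²) = 1/√0.3664 = 1.652; Δt_1 = 1.652 × 666.9 = 1102 ns.
Leg 2: γ = 61.23; Δt_2 = 61.23 × 2.232 = 136.7 ns.
Leg 3: γ = 49.2; Δt_3 = 49.20 × 76.38 = 3758 ns.
Leg 4: γ = 1/√(1 − 0.8319²) = 1/√0.3079 = 1.802; Δt_4 = 1.802 × 249.8 = 450.2 ns.
Total: 1102 + 136.7 + 3758 + 450.2 ns.

Δt = 5450 ns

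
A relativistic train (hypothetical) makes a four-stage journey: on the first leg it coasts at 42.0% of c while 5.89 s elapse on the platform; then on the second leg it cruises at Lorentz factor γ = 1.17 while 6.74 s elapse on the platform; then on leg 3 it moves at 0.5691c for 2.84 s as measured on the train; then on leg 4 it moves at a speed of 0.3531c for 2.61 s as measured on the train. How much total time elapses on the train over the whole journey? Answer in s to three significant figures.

Leg 1: β = 0.420; γ = 1/√(1 − 0.420²) = 1/√0.8236 = 1.102; τ_1 = 5.89/1.102 = 5.345 s.
Leg 2: γ = 1.17; τ_2 = 6.74/1.170 = 5.761 s.
Leg 3: 2.84 s is already measured on the train.
Leg 4: 2.61 s is already measured on the train.
Total: 5.345 + 5.761 + 2.840 + 2.610 s.

τ = 16.6 s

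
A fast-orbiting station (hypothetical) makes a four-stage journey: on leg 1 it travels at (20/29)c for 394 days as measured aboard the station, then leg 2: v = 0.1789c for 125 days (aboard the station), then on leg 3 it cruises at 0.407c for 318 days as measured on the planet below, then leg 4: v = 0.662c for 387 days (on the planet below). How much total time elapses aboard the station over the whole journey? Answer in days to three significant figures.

τ = 1100 days

Leg 1: 394 days is already measured aboard the station.
Leg 2: 125 days is already measured aboard the station.
Leg 3: γ = 1/√(1 − 0.407²) = 1/√0.8344 = 1.095; τ_3 = 318/1.095 = 290.5 days.
Leg 4: γ = 1/√(1 − 0.662²) = 1/√0.5618 = 1.334; τ_4 = 387/1.334 = 290.1 days.
Total: 394.0 + 125.0 + 290.5 + 290.1 days.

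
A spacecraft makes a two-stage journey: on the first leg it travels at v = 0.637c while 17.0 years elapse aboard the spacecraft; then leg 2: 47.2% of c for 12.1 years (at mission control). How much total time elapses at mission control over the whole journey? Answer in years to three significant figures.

Δt = 34.2 years

Leg 1: γ = 1/√(1 − 0.637²) = 1/√0.5942 = 1.297; Δt_1 = 1.297 × 17.0 = 22.05 years.
Leg 2: 12.1 years is already measured at mission control.
Total: 22.05 + 12.10 years.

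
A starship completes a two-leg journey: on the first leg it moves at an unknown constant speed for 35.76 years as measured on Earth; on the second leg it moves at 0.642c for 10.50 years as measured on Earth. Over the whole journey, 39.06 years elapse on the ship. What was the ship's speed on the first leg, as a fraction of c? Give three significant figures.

Leg 1: speed unknown; τ_1 = 35.76/γ_1.
Leg 2: γ = 1/√(1 − 0.642²) = 1/√0.5878 = 1.304; τ_2 = 10.50/1.304 = 8.050 years.
Total proper time: τ_1 + 8.050 = 39.06, so τ_1 = 39.06 − 8.050 = 31.01 years.
γ_1 = 35.76/31.01 = 1.153; β = √(1 − 1/γ²) = √0.2480.

β = 0.498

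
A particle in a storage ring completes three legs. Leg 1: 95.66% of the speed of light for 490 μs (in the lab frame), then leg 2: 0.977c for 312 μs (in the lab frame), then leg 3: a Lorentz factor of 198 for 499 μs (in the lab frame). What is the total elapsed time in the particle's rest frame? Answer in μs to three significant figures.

Leg 1: β = 0.9566; γ = 1/√(1 − 0.9566²) = 1/√0.08492 = 3.432; τ_1 = 490/3.432 = 142.8 μs.
Leg 2: γ = 1/√(1 − 0.977²) = 1/√0.04547 = 4.690; τ_2 = 312/4.690 = 66.53 μs.
Leg 3: γ = 198; τ_3 = 499/198.0 = 2.520 μs.
Total: 142.8 + 66.53 + 2.520 μs.

τ = 212 μs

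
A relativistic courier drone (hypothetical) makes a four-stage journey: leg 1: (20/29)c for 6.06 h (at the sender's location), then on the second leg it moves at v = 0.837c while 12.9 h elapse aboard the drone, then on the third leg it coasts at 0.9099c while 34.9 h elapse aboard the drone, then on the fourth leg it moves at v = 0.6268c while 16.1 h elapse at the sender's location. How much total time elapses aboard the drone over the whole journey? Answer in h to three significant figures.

τ = 64.7 h

Leg 1: γ = 1/√(1 − (20/29)²) = 29/21 ≈ 1.381; τ_1 = 6.06/1.381 = 4.388 h.
Leg 2: 12.9 h is already measured aboard the drone.
Leg 3: 34.9 h is already measured aboard the drone.
Leg 4: γ = 1/√(1 − 0.6268²) = 1/√0.6071 = 1.283; τ_4 = 16.1/1.283 = 12.54 h.
Total: 4.388 + 12.90 + 34.90 + 12.54 h.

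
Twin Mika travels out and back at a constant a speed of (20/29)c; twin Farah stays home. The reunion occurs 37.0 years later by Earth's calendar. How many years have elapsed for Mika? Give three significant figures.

τ = 26.8 years

γ = 1/√(1 − (20/29)²) = 29/21 ≈ 1.381
Mika's clock measures proper time along the trip: τ = Δt/γ = 37.0/1.381 years.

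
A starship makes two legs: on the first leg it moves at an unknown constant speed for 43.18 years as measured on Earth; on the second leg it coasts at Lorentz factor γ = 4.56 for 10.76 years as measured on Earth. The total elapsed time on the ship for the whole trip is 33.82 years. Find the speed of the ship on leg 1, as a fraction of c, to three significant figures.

Leg 1: speed unknown; τ_1 = 43.18/γ_1.
Leg 2: γ = 4.56; τ_2 = 10.76/4.560 = 2.360 years.
Total proper time: τ_1 + 2.360 = 33.82, so τ_1 = 33.82 − 2.360 = 31.46 years.
γ_1 = 43.18/31.46 = 1.373; β = √(1 − 1/γ²) = √0.4692.

β = 0.685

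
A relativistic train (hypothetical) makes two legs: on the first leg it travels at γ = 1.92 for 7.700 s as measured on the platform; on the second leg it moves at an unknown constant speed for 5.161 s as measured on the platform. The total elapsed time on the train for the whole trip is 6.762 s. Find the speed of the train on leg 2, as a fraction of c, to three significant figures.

β = 0.846

Leg 1: γ = 1.92; τ_1 = 7.700/1.920 = 4.010 s.
Leg 2: speed unknown; τ_2 = 5.161/γ_2.
Total proper time: 4.010 + τ_2 = 6.762, so τ_2 = 6.762 − 4.010 = 2.752 s.
γ_2 = 5.161/2.752 = 1.876; β = √(1 − 1/γ²) = √0.7158.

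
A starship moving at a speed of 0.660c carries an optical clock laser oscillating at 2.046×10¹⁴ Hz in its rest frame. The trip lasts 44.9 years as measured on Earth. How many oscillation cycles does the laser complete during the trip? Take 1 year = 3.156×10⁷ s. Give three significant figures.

N = 2.18×10²³

γ = 1/√(1 − 0.660²) = 1/√0.5644 = 1.331
The oscillator's own cycle count is N = f × τ where τ is the proper time on the ship. τ = Δt/γ = 44.9/1.331 = 33.73 years = 1.065×10⁹ s.
N = 2.046×10¹⁴ × 1.065×10⁹ = 2.178×10²³.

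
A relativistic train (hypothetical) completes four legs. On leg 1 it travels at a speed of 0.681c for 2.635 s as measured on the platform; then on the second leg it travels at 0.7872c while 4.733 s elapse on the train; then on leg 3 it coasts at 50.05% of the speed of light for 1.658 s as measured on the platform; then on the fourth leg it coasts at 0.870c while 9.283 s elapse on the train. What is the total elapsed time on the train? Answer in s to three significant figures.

τ = 17.4 s

Leg 1: γ = 1/√(1 − 0.681²) = 1/√0.5362 = 1.366; τ_1 = 2.635/1.366 = 1.930 s.
Leg 2: 4.733 s is already measured on the train.
Leg 3: β = 0.5005; γ = 1/√(1 − 0.5005²) = 1/√0.7495 = 1.155; τ_3 = 1.658/1.155 = 1.435 s.
Leg 4: 9.283 s is already measured on the train.
Total: 1.930 + 4.733 + 1.435 + 9.283 s.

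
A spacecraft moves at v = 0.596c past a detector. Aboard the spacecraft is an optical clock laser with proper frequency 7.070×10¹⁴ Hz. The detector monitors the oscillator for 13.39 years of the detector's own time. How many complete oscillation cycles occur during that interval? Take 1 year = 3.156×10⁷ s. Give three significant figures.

γ = 1/√(1 − 0.596²) = 1/√0.6448 = 1.245
During 13.39 years of lab time, the oscillator's proper time advances by τ = Δt/γ = 13.39/1.245 = 10.75 years = 3.393×10⁸ s.
N = f × τ = 7.070×10¹⁴ × 3.393×10⁸ = 2.399×10²³.

N = 2.40×10²³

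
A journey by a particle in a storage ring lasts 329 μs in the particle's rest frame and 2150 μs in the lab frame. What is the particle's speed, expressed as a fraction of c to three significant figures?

v = 0.988c

The proper time is measured in the particle's rest frame (both events occur at the particle's location); Δt is measured in the lab frame. γ = Δt/τ = 2150/329 = 6.535.
β = √(1 − 1/γ²) = √(1 − 0.02342) = √0.9766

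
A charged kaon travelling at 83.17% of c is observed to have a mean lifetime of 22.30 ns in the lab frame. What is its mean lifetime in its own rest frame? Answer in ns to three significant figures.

τ₀ = 12.4 ns

β = 0.8317; γ = 1/√(1 − 0.8317²) = 1/√0.3083 = 1.801
The lab-frame lifetime is the dilated interval; the proper lifetime is τ₀ = Δt/γ = 22.30/1.801 ns.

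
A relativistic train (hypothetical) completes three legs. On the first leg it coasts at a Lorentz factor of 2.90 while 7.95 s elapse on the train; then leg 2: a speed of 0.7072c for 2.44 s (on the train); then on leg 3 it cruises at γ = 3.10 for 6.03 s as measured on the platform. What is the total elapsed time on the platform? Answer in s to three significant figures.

Δt = 32.5 s

Leg 1: γ = 2.90; Δt_1 = 2.900 × 7.95 = 23.05 s.
Leg 2: γ = 1/√(1 − 0.7072²) = 1/√0.4999 = 1.414; Δt_2 = 1.414 × 2.44 = 3.451 s.
Leg 3: 6.03 s is already measured on the platform.
Total: 23.05 + 3.451 + 6.030 s.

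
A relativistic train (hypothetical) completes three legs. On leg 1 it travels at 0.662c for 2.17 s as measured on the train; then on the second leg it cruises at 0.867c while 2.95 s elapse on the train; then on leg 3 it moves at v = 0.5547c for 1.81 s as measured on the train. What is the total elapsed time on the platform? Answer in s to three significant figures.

Δt = 11.0 s

Leg 1: γ = 1/√(1 − 0.662²) = 1/√0.5618 = 1.334; Δt_1 = 1.334 × 2.17 = 2.895 s.
Leg 2: γ = 1/√(1 − 0.867²) = 1/√0.2483 = 2.007; Δt_2 = 2.007 × 2.95 = 5.920 s.
Leg 3: γ = 1/√(1 − 0.5547²) = 1/√0.6923 = 1.202; Δt_3 = 1.202 × 1.81 = 2.175 s.
Total: 2.895 + 5.920 + 2.175 s.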